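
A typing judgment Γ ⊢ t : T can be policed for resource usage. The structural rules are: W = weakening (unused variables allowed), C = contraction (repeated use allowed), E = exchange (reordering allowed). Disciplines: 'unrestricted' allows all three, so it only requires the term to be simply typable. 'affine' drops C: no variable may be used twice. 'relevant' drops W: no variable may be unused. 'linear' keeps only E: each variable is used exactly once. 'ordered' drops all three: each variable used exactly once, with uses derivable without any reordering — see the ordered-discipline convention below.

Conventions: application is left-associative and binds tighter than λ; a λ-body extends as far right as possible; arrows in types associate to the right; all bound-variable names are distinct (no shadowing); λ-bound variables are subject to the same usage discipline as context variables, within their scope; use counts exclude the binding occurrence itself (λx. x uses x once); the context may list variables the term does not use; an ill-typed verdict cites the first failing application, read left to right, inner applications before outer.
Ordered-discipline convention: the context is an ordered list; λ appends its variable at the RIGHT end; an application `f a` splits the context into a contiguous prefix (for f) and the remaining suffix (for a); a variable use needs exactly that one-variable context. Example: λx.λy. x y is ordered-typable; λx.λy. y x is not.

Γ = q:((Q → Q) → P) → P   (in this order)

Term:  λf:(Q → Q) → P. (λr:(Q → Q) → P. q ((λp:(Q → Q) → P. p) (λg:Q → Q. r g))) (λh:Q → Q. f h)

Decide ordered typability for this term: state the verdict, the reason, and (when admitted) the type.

yes — q, f, r, p, g, h: once each, no exchange needed; term : ((Q → Q) → P) → P
use counts: q ×1; f (bound) ×1; r (bound) ×1; p (bound) ×1; g (bound) ×1; h (bound) ×1
use order (left to right): q, p, r, g, f, h
typing: well-typed at ((Q → Q) → P) → P
all disciplines: ordered ✓; linear ✓; affine ✓; relevant ✓; unrestricted ✓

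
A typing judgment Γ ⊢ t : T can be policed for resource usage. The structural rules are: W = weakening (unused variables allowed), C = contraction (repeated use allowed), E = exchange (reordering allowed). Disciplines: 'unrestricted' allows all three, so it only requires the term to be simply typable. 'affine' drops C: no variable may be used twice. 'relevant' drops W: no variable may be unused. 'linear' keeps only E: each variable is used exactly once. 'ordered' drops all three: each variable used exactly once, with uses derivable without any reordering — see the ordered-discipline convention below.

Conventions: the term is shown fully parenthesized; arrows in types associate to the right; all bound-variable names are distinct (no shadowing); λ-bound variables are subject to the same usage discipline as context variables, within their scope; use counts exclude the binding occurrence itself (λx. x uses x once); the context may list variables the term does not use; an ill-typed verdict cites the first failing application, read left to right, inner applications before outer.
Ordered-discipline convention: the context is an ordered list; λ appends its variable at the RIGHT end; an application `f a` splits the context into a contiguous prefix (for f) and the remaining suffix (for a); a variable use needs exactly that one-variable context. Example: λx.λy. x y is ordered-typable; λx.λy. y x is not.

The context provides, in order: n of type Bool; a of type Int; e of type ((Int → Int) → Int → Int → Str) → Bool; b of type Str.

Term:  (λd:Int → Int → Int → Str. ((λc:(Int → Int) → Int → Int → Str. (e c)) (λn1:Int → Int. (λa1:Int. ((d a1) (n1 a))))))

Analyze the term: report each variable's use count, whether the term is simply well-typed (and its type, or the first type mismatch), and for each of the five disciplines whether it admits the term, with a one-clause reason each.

counts: n ×0, a ×1, e ×1, b ×0, d [bound] ×1, c [bound] ×1, n1 [bound] ×1, a1 [bound] ×1
order of uses: e, c, d, a1, n1, a
typing: well-typed at (Int → Int → Int → Str) → Bool
ordered ✗ (unused: n, b — weakening required)
linear ✗ (unused: n, b — weakening required)
affine ✓ (no duplicate uses among n, a, e, b, d, c, n1, a1)
relevant ✗ (unused: n, b — weakening required)
unrestricted ✓ (well-typed at (Int → Int → Int → Str) → Bool; no restrictions here)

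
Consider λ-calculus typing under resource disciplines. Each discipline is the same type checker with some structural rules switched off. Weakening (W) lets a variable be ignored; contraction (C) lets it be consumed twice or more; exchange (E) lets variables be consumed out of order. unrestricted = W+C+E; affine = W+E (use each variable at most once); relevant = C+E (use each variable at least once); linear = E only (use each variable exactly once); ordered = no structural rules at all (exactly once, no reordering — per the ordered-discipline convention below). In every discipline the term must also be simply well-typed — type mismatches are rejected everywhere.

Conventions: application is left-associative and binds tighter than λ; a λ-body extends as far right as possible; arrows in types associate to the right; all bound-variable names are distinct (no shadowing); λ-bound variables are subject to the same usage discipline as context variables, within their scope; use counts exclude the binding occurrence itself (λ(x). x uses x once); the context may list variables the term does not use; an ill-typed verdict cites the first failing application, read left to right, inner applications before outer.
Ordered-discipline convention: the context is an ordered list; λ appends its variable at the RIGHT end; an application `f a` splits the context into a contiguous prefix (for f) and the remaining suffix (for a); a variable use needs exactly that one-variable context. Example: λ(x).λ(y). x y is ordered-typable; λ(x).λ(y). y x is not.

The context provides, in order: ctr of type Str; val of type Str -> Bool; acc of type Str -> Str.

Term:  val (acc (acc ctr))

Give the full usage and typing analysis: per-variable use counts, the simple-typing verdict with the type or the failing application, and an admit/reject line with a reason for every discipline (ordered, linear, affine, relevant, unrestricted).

usage: ctr=1; val=1; acc=2
left-to-right use order: val, acc, acc, ctr
typing: well-typed — term : Bool
ordered: ✗ — uses contraction: acc ×2
linear: ✗ — uses contraction: acc ×2
affine: ✗ — uses contraction: acc ×2
relevant: ✓ — ctr, val, acc: all used, weakening unneeded
unrestricted: ✓ — typability at Bool is all that's needed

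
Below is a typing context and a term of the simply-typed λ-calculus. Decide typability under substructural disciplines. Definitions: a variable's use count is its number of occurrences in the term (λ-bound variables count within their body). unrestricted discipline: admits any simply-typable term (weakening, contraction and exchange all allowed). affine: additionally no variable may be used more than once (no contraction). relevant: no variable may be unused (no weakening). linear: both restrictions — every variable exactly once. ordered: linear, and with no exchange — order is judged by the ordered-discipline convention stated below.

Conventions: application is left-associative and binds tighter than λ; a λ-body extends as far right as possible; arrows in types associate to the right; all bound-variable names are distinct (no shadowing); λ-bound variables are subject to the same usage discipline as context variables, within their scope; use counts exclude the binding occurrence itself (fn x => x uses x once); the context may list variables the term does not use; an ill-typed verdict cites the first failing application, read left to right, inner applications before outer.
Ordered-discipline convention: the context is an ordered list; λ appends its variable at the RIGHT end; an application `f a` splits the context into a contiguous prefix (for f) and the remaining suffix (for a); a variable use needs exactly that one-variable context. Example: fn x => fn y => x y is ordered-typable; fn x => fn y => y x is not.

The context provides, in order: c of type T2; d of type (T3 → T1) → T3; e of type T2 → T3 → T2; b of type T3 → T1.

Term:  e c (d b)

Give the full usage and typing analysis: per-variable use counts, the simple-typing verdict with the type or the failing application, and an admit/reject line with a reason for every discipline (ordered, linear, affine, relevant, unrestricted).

usage: c=1; d=1; e=1; b=1
order of uses: e, c, d, b
typing: well-typed — term : T2
ordered: ✗, no contiguous prefix/suffix split fits e, c, d, b
linear: ✓, single use per variable (c, d, e, b)
affine: ✓, c, d, e, b: no repeats, contraction unneeded
relevant: ✓, none of c, d, e, b goes unused
unrestricted: ✓, simply typable at T2; W, C, E all held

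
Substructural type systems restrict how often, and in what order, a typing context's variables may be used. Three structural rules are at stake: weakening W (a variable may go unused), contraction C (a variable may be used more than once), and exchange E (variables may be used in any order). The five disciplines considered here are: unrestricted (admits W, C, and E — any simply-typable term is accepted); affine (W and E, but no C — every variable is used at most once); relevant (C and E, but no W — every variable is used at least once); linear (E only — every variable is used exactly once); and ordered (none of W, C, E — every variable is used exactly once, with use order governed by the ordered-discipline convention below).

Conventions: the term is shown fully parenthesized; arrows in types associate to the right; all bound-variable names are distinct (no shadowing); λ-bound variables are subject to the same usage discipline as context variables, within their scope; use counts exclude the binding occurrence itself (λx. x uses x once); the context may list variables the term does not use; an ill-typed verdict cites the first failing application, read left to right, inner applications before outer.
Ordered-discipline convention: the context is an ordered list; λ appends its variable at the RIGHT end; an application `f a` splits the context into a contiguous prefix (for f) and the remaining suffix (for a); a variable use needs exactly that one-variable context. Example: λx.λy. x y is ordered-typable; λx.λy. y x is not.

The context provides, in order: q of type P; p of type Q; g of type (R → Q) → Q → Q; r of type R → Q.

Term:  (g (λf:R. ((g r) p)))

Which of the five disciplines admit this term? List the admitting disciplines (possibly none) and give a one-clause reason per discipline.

admitted in: unrestricted
usage: q: 0; p: 1; g: 2; r: 1; f (bound): 0
left-to-right use order: g, g, r, p
typing: the term checks, with type Q → Q
ordered: ✗ — repeated use of g ×2; q, f never used (weakening)
linear: ✗ — repeated use of g ×2; q, f never used (weakening)
affine: ✗ — repeated use of g ×2
relevant: ✗ — q, f never used (weakening)
unrestricted: ✓ — well-typed at Q → Q; no restrictions here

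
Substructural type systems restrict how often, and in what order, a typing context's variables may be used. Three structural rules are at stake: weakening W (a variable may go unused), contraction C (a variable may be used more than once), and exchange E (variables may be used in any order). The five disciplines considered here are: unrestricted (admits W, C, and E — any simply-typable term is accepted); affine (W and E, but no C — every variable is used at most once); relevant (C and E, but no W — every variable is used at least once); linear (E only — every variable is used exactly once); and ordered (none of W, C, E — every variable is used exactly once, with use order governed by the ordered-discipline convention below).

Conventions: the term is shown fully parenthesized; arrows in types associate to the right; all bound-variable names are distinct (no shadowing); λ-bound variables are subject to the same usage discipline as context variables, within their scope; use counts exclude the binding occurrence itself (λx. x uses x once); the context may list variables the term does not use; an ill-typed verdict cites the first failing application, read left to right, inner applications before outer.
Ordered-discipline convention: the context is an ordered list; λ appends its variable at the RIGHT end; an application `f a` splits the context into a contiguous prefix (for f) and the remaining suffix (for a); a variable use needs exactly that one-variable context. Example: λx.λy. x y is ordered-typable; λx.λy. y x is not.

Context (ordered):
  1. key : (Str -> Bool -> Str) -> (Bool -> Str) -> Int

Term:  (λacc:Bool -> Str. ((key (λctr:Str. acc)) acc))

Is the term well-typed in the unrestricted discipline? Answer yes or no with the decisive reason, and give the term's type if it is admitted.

yes — well-typed at (Bool -> Str) -> Int; no restrictions here; term : (Bool -> Str) -> Int
variable uses: key ×1; acc (bound) ×2; ctr (bound) ×0
uses in reading order: key, acc, acc
typing: well-typed at (Bool -> Str) -> Int
summary: ordered ✗ | linear ✗ | affine ✗ | relevant ✗ | unrestricted ✓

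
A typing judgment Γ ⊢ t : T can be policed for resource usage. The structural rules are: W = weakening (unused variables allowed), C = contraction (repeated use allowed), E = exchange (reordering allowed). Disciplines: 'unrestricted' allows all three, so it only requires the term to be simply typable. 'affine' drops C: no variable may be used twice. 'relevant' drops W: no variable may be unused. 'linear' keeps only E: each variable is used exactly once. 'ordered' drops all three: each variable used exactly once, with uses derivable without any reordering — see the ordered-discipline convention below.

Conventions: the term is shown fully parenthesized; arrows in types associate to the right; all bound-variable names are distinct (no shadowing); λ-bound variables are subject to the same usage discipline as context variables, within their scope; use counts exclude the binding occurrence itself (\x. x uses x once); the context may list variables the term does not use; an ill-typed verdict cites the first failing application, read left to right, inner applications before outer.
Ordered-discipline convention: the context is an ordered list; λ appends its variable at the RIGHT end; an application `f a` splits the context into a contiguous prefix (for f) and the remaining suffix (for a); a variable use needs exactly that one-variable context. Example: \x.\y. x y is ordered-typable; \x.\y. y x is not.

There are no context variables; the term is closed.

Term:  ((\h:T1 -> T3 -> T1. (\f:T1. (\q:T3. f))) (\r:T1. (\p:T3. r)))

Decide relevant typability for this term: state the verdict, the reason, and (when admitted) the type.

no — h, q, p never used (weakening)
variable uses: h (bound)=0; f (bound)=1; q (bound)=0; r (bound)=1; p (bound)=0
use order (left to right): f, r
typing: well-typed — term : T1 -> T3 -> T1
summary: ordered ✗, linear ✗, affine ✓, relevant ✗, unrestricted ✓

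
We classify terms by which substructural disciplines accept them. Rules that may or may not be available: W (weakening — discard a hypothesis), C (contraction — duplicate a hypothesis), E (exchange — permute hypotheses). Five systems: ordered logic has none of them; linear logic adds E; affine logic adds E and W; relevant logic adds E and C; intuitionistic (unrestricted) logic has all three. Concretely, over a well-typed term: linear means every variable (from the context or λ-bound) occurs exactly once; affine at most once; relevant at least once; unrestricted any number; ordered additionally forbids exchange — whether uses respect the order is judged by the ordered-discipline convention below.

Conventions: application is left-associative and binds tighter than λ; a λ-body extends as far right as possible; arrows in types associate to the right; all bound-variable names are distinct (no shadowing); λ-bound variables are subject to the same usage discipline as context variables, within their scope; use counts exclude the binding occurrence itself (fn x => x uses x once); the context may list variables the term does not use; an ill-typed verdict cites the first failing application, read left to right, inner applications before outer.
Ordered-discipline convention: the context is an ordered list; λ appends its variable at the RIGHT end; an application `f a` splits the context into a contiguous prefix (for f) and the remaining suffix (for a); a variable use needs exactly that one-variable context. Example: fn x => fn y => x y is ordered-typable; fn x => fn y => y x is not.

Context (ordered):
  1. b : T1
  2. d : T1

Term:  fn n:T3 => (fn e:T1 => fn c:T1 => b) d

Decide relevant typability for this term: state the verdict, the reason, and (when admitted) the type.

no — n, e, c left unused
usage: b: 1, d: 1, n [bound]: 0, e [bound]: 0, c [bound]: 0
use order (left to right): b, d
typing: well-typed — term : T3 -> T1 -> T1
summary: ordered ✗, linear ✗, affine ✓, relevant ✗, unrestricted ✓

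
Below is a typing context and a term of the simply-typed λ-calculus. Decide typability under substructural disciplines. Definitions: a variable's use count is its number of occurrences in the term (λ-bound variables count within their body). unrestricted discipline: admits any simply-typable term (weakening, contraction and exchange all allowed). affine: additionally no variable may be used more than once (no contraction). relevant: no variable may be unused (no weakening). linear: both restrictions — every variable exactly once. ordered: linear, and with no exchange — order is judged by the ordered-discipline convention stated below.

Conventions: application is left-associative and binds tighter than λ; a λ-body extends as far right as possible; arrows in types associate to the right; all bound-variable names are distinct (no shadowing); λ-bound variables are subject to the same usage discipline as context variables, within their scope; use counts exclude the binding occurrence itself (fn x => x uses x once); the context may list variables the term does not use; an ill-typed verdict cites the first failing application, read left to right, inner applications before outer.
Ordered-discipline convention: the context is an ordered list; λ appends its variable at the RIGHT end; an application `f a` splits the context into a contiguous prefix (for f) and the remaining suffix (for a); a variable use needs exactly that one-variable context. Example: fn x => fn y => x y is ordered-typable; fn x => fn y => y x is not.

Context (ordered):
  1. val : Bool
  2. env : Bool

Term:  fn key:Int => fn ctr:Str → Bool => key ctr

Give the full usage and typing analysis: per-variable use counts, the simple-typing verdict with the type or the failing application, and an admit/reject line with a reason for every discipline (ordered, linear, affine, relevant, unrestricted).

variable uses: val=0; env=0; key (λ-bound)=1; ctr (λ-bound)=1
uses in reading order: key, ctr
typing: ill-typed: applying a non-function (Int)
ordered: ✗ — not simply typable
linear: ✗ — fails simple typing
affine: ✗ — a type mismatch blocks all five
relevant: ✗ — the type mismatch rejects it
unrestricted: ✗ — not simply typable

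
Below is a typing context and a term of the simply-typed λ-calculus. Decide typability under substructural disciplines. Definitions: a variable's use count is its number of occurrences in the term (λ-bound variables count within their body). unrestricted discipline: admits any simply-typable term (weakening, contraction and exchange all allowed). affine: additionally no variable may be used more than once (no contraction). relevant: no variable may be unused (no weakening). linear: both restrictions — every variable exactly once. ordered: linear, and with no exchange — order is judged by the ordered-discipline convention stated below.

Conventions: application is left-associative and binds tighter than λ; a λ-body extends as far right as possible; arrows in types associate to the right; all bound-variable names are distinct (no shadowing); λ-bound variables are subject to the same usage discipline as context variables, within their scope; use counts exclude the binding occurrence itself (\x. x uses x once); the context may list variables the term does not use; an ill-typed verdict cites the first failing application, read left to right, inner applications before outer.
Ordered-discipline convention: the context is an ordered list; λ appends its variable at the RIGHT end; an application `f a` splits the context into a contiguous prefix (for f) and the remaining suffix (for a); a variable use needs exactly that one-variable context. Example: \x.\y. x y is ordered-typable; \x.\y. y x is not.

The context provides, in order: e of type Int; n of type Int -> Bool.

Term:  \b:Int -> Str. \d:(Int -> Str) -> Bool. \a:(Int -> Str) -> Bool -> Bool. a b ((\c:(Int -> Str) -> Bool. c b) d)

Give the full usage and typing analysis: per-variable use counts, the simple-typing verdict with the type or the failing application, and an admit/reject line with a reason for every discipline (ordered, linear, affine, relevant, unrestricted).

use counts: e ×0; n ×0; b (bound) ×2; d (bound) ×1; a (bound) ×1; c (bound) ×1
use order (left to right): a, b, c, b, d
typing: well-typed — term : (Int -> Str) -> ((Int -> Str) -> Bool) -> ((Int -> Str) -> Bool -> Bool) -> Bool
ordered: ✗ — b ×2 used more than once (contraction); unused: e, n — weakening required
linear: ✗ — b ×2 used more than once (contraction); unused: e, n — weakening required
affine: ✗ — b ×2 used more than once (contraction)
relevant: ✗ — unused: e, n — weakening required
unrestricted: ✓ — simply typable at (Int -> Str) -> ((Int -> Str) -> Bool) -> ((Int -> Str) -> Bool -> Bool) -> Bool; W, C, E all held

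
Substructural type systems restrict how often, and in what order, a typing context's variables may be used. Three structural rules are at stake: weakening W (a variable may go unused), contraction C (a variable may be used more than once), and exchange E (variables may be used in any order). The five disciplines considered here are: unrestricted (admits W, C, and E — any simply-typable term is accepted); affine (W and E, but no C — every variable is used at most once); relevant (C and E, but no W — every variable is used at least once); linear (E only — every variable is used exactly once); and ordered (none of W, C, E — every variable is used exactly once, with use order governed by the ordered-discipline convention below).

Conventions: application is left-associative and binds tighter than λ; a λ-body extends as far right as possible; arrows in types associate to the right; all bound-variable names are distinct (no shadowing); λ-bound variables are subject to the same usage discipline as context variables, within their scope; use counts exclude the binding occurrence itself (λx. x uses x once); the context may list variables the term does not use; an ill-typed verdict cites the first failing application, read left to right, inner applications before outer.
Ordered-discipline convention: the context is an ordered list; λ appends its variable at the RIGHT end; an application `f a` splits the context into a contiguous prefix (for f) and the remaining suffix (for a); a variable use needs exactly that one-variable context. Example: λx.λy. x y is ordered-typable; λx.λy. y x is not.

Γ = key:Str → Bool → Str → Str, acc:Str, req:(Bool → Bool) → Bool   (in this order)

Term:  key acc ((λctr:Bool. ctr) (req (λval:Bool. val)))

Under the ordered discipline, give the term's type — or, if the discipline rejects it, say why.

term : Str → Str
use counts: key=1; acc=1; req=1; ctr [bound]=1; val [bound]=1
left-to-right use order: key, acc, ctr, req, val
typing: ✓ — Str → Str
per-discipline verdicts: ordered ✓ · linear ✓ · affine ✓ · relevant ✓ · unrestricted ✓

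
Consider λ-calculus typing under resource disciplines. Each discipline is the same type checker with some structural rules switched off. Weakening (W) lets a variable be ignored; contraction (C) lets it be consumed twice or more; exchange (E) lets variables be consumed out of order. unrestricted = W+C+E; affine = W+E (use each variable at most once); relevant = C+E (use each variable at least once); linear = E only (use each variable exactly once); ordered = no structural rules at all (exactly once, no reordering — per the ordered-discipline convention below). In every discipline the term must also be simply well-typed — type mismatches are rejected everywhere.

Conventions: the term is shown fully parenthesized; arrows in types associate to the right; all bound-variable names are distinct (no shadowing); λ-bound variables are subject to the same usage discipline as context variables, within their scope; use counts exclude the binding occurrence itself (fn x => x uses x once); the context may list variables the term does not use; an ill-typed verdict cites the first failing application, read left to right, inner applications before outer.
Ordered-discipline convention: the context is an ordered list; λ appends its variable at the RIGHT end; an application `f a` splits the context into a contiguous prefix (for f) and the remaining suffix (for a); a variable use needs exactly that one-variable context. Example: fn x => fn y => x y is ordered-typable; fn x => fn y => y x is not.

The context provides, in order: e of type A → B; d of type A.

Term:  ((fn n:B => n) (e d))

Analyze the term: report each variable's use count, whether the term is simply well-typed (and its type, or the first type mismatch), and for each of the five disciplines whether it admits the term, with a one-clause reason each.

variable uses: e=1, d=1, n [bound]=1
uses in reading order: n, e, d
typing: the term checks, with type B
ordered ✓ (one use each (e, d, n); ordered split holds)
linear ✓ (e, d, n: one use apiece)
affine ✓ (e, d, n: no repeats, contraction unneeded)
relevant ✓ (e, d, n: all used, weakening unneeded)
unrestricted ✓ (type-checks (B) and nothing is barred)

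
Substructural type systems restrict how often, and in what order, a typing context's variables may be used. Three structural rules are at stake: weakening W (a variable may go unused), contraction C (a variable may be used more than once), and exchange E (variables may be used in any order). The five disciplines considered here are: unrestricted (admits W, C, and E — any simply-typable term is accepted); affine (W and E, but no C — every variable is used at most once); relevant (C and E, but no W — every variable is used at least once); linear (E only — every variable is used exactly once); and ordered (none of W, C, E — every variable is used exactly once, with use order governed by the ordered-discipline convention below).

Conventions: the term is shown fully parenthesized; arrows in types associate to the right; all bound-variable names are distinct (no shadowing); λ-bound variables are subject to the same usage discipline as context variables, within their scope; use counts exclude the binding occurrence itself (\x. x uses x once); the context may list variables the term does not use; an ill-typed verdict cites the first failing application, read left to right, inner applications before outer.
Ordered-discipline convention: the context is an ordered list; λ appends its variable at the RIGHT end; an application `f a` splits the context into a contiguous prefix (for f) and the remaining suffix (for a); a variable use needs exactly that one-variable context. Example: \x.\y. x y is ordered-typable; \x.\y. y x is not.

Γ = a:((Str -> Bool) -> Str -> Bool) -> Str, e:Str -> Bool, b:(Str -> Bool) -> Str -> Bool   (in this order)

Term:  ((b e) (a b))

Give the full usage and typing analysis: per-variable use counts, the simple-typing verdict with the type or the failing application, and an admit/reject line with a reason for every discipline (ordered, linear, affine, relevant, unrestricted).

counts: a ×1; e ×1; b ×2
use order (left to right): b, e, a, b
typing: well-typed at Bool
ordered ✗ (b ×2 used more than once (contraction))
linear ✗ (b ×2 used more than once (contraction))
affine ✗ (b ×2 used more than once (contraction))
relevant ✓ (at least one use each (a, e, b))
unrestricted ✓ (typability at Bool is all that's needed)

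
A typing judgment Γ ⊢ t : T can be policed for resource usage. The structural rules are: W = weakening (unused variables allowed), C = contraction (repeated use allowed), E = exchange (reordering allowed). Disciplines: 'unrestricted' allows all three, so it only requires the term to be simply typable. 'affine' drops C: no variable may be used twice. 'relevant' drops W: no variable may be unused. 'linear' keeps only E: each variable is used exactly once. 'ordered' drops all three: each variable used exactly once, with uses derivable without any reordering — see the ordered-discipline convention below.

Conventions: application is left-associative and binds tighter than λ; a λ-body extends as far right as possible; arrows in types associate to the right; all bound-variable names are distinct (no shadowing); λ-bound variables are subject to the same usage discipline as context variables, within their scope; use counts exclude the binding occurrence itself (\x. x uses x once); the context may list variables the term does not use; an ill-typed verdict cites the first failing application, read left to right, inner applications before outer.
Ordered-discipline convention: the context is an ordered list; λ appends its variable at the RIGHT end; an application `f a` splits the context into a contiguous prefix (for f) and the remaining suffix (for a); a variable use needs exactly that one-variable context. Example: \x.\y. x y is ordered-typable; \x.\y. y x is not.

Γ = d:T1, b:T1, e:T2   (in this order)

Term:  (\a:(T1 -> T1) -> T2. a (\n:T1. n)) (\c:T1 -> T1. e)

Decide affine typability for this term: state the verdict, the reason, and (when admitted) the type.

yes — d, b, e, a, n, c: no repeats, contraction unneeded; term : T2
variable uses: d: 0; b: 0; e: 1; a [bound]: 1; n [bound]: 1; c [bound]: 0
order of uses: a, n, e
typing: well-typed at T2
across the five disciplines: ordered ✗ | linear ✗ | affine ✓ | relevant ✗ | unrestricted ✓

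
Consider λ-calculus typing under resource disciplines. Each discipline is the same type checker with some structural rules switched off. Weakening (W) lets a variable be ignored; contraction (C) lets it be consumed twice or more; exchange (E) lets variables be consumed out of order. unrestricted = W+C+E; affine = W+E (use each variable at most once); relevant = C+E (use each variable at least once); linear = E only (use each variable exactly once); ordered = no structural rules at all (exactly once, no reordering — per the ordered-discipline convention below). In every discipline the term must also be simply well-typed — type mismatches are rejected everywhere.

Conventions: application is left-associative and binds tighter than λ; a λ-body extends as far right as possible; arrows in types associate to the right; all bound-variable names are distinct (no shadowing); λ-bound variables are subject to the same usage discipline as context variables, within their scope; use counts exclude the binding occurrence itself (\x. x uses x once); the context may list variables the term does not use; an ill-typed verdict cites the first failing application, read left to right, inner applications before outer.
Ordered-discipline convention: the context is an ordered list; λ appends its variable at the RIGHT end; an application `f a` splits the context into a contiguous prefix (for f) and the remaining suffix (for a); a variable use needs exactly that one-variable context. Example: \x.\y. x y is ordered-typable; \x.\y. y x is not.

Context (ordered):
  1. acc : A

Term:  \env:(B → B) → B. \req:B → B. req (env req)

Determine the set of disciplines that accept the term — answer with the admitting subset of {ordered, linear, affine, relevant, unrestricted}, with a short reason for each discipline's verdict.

admitting disciplines: unrestricted
use counts: acc ×0; env (λ-bound) ×1; req (λ-bound) ×2
order of uses: req, env, req
typing: the term checks, with type ((B → B) → B) → (B → B) → B
ordered ✗ (req ×2 used more than once (contraction); unused: acc — weakening required)
linear ✗ (req ×2 used more than once (contraction); unused: acc — weakening required)
affine ✗ (req ×2 used more than once (contraction))
relevant ✗ (unused: acc — weakening required)
unrestricted ✓ (well-typed at ((B → B) → B) → (B → B) → B; no restrictions here)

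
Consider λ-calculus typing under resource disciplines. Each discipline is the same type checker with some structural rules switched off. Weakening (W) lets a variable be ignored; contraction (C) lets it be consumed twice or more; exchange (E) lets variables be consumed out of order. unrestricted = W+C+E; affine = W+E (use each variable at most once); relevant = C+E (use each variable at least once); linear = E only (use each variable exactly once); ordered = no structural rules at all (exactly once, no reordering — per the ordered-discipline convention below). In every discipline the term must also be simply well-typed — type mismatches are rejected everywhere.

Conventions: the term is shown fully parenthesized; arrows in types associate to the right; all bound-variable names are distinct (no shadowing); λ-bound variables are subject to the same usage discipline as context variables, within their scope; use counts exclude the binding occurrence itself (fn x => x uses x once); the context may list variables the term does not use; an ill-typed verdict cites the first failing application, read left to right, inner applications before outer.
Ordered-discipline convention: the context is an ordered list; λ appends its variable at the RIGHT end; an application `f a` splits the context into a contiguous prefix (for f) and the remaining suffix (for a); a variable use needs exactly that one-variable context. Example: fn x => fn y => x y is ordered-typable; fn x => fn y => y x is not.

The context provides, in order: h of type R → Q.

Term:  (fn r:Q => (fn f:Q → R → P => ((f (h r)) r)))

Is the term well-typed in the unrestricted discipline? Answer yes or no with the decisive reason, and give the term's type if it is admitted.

no — a type mismatch blocks all five
use counts: h: 1; r (bound): 2; f (bound): 1
uses in reading order: f, h, r, r
typing: ill-typed: a function awaiting R gets Q
all disciplines: ordered ✗ · linear ✗ · affine ✗ · relevant ✗ · unrestricted ✗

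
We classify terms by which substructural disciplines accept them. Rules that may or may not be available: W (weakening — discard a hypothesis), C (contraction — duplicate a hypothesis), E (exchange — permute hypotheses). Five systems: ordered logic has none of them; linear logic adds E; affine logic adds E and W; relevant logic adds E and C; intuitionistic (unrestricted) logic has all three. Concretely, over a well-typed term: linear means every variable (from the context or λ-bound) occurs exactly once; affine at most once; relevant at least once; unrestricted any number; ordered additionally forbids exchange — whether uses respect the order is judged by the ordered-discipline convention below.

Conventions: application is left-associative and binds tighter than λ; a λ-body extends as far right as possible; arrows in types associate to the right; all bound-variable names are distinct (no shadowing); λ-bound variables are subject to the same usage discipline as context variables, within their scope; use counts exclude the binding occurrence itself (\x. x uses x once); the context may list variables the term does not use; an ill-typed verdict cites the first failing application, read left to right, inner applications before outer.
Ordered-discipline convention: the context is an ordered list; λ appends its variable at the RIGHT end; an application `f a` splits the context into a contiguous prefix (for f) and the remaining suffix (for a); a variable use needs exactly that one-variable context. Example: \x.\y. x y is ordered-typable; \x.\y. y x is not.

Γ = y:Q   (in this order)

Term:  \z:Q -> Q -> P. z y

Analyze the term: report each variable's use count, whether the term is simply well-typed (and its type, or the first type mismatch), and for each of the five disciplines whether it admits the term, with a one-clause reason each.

use counts: y=1; z [bound]=1
use order (left to right): z, y
typing: the term checks, with type (Q -> Q -> P) -> Q -> P
ordered ✗ (needs exchange: uses follow z, y)
linear ✓ (each of y, z used exactly once)
affine ✓ (y, z: no repeats, contraction unneeded)
relevant ✓ (at least one use each (y, z))
unrestricted ✓ (typability at (Q -> Q -> P) -> Q -> P is all that's needed)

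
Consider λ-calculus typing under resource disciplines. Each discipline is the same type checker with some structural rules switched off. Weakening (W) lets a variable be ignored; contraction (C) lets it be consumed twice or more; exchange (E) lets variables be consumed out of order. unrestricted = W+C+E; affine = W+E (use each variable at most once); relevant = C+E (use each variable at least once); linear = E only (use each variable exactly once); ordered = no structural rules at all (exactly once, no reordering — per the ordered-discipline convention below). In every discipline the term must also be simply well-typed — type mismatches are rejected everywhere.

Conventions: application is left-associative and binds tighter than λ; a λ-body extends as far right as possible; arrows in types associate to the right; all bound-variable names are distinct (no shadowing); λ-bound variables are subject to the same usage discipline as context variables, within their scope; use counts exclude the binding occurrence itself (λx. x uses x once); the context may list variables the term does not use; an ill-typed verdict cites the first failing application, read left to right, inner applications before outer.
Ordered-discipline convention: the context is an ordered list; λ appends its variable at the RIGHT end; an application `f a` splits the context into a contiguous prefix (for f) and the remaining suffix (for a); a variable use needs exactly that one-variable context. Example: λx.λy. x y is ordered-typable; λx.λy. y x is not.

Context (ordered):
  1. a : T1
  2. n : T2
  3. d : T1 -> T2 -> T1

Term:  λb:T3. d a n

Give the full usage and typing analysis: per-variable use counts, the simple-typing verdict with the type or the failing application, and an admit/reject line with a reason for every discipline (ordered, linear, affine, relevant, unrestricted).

counts: a=1; n=1; d=1; b [bound]=0
uses in reading order: d, a, n
typing: well-typed at T3 -> T1
ordered ✗ (unused: b — weakening required)
linear ✗ (unused: b — weakening required)
affine ✓ (a, n, d, b: no repeats, contraction unneeded)
relevant ✗ (unused: b — weakening required)
unrestricted ✓ (typability at T3 -> T1 is all that's needed)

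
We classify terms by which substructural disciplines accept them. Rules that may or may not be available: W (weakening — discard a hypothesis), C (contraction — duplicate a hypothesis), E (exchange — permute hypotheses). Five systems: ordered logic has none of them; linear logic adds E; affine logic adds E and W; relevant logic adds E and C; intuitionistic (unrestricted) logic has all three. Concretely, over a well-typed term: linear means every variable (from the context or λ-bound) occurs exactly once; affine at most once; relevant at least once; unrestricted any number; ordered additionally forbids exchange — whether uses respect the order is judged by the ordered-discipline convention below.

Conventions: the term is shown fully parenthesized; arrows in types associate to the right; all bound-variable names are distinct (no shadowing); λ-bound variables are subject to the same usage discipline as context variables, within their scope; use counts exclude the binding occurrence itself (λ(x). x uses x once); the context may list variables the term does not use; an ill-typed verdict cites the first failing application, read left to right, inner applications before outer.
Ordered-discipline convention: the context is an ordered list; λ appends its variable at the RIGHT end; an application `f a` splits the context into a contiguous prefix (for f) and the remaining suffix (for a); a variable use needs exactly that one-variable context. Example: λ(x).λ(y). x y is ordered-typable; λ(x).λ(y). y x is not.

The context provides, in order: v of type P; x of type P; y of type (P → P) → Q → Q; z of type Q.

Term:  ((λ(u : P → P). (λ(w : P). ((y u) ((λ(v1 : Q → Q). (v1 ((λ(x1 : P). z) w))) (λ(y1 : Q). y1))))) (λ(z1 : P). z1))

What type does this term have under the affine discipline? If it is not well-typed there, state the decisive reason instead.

term : P → Q
use counts: v=0, x=0, y=1, z=1, u (λ-bound)=1, w (λ-bound)=1, v1 (λ-bound)=1, x1 (λ-bound)=0, y1 (λ-bound)=1, z1 (λ-bound)=1
uses in reading order: y, u, v1, z, w, y1, z1
typing: well-typed at P → Q
across the five disciplines: ordered ✗, linear ✗, affine ✓, relevant ✗, unrestricted ✓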